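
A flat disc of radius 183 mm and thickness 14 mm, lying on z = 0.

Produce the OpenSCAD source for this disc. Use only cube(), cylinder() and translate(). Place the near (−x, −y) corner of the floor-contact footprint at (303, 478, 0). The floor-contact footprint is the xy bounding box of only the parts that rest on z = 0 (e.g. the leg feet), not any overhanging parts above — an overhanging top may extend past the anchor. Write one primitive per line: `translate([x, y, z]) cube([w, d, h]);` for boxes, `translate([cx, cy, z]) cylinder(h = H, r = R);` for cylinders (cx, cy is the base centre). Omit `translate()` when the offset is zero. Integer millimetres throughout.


translate([486, 661, 0]) cylinder(h = 14, r = 183);


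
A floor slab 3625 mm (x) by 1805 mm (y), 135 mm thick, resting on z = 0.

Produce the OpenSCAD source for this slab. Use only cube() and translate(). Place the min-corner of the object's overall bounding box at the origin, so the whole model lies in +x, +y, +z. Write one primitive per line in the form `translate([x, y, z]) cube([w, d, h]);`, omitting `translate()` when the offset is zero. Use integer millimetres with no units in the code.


cube([3625, 1805, 135]);


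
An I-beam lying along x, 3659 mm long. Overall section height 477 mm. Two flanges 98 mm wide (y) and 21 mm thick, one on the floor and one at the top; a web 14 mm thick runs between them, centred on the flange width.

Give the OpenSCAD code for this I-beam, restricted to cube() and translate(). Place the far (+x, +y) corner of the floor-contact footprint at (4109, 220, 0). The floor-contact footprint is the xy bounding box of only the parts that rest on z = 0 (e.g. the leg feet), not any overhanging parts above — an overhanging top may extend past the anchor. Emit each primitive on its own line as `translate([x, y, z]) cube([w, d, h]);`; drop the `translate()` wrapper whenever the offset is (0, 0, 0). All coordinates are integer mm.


translate([450, 122, 0]) cube([3659, 98, 21]);
translate([450, 164, 21]) cube([3659, 14, 435]);
translate([450, 122, 456]) cube([3659, 98, 21]);


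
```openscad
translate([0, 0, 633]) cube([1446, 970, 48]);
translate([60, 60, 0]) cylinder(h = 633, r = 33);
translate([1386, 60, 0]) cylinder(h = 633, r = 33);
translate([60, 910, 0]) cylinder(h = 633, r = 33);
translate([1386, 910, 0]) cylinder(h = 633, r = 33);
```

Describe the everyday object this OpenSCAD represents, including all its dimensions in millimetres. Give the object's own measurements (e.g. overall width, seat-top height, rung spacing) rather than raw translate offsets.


A table: top 1446 mm (x) × 970 mm (y), 48 mm thick, upper face at z = 681 mm, on four round legs of 66 mm diameter, each leg's bounding box inset 27 mm from the nearest pair of top edges from z = 0 to the bottom of the top.


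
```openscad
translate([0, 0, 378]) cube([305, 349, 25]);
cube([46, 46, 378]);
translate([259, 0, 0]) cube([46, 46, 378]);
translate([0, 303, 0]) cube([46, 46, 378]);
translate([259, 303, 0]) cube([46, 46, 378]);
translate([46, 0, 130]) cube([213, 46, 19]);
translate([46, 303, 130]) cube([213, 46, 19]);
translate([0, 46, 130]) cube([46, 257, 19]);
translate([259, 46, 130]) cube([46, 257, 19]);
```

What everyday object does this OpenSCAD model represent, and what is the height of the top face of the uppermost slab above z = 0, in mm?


A stool. The seat height is 403 mm.

A 305×349×25 slab at z = 378 on four corner posts — a stool. The seat top is 378 + 25 = 403 mm.


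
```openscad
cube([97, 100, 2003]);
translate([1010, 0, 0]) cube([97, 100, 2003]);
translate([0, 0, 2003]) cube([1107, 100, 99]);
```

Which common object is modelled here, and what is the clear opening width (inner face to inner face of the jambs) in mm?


A door frame. The clear opening width is 913 mm.

Two 2003 mm tall posts with a header on top — a door frame. The left jamb is 97 mm wide at x = 0; the right jamb starts at x = 1010. The clear opening is 1010 − 97 = 913 mm.


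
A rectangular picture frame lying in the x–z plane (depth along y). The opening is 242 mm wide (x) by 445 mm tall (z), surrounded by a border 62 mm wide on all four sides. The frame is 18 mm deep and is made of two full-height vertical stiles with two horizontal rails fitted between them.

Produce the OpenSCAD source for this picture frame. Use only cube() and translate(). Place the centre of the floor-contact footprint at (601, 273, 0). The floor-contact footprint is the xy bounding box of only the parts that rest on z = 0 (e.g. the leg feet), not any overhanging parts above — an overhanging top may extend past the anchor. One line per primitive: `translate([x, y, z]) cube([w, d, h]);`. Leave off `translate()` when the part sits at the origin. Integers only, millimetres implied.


translate([418, 264, 0]) cube([62, 18, 569]);
translate([722, 264, 0]) cube([62, 18, 569]);
translate([480, 264, 0]) cube([242, 18, 62]);
translate([480, 264, 507]) cube([242, 18, 62]);


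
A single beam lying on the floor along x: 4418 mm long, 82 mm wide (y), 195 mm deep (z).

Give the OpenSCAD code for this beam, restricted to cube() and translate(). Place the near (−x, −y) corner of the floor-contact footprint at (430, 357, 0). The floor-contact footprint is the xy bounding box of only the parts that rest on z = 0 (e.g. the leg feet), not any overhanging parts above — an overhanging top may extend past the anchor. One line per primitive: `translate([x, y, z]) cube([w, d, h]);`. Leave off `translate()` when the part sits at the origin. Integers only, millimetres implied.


translate([430, 357, 0]) cube([4418, 82, 195]);


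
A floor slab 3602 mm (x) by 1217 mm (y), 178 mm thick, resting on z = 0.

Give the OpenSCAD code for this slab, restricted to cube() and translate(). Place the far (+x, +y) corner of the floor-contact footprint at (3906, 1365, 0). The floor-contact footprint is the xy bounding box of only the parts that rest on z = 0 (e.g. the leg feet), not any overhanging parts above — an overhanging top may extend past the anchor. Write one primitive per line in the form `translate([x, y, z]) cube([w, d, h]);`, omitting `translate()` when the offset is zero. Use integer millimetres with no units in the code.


translate([304, 148, 0]) cube([3602, 1217, 178]);


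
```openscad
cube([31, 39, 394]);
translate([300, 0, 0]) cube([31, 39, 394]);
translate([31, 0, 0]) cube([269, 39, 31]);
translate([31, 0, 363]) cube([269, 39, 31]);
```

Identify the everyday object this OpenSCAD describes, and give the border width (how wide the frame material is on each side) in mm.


A picture frame. The border width is 31 mm.

Four thin pieces enclosing a rectangular opening — a picture frame. The two full-height stiles are 394 mm tall; the top rail sits at z = 363 and is 31 mm tall, so the border above the opening is 394 − 363 = 31 mm, matching the stile x-width.


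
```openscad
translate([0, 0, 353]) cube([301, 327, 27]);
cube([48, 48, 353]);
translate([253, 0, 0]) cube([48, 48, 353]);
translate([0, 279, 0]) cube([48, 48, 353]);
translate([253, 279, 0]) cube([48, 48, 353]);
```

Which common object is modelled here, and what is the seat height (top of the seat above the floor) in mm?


A stool. The seat height is 380 mm.

A 301×327×27 slab at z = 353 on four corner posts — a stool. The seat top is 353 + 27 = 380 mm.


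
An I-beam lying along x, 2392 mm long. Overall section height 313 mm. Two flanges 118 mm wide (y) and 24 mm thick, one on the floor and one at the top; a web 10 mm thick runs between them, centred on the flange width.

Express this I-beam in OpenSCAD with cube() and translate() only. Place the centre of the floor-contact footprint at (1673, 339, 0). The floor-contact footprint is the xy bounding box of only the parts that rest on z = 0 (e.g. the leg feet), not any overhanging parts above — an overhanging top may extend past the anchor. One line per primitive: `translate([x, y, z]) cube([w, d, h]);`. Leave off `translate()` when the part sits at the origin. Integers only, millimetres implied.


translate([477, 280, 0]) cube([2392, 118, 24]);
translate([477, 334, 24]) cube([2392, 10, 265]);
translate([477, 280, 289]) cube([2392, 118, 24]);


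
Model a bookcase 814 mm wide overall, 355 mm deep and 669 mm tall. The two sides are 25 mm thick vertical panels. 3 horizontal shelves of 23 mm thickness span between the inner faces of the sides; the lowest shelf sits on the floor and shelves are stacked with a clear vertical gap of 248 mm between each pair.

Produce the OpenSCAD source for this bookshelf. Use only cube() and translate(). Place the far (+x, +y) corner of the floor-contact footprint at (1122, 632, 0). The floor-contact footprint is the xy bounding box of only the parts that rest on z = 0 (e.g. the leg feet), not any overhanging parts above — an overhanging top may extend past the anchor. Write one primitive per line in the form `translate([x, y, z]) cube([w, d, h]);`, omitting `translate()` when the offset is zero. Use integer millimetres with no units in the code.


translate([308, 277, 0]) cube([25, 355, 669]);
translate([1097, 277, 0]) cube([25, 355, 669]);
translate([333, 277, 0]) cube([764, 355, 23]);
translate([333, 277, 271]) cube([764, 355, 23]);
translate([333, 277, 542]) cube([764, 355, 23]);


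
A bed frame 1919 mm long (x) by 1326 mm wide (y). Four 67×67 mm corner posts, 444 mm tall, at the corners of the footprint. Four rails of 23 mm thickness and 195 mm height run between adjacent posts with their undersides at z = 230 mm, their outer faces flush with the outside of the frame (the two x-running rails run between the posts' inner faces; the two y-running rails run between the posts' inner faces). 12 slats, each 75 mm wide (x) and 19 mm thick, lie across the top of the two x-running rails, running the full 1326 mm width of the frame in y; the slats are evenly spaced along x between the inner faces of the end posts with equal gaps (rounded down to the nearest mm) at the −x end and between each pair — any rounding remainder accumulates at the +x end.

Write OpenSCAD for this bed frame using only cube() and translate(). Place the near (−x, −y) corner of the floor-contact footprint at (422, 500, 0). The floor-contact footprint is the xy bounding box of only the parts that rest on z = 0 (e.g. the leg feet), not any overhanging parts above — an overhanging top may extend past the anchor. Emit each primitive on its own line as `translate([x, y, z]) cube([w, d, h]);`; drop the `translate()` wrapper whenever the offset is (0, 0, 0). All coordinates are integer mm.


// slat z = rail_z + rail_h = 230 + 195 = 425
// slat gap = ⌊(1785 − 12·75) / 13⌋ = 68
translate([422, 500, 0]) cube([67, 67, 444]);
translate([422, 1759, 0]) cube([67, 67, 444]);
translate([2274, 500, 0]) cube([67, 67, 444]);
translate([2274, 1759, 0]) cube([67, 67, 444]);
translate([489, 500, 230]) cube([1785, 23, 195]);
translate([489, 1803, 230]) cube([1785, 23, 195]);
translate([422, 567, 230]) cube([23, 1192, 195]);
translate([2318, 567, 230]) cube([23, 1192, 195]);
translate([557, 500, 425]) cube([75, 1326, 19]);
translate([700, 500, 425]) cube([75, 1326, 19]);
translate([843, 500, 425]) cube([75, 1326, 19]);
translate([986, 500, 425]) cube([75, 1326, 19]);
translate([1129, 500, 425]) cube([75, 1326, 19]);
translate([1272, 500, 425]) cube([75, 1326, 19]);
translate([1415, 500, 425]) cube([75, 1326, 19]);
translate([1558, 500, 425]) cube([75, 1326, 19]);
translate([1701, 500, 425]) cube([75, 1326, 19]);
translate([1844, 500, 425]) cube([75, 1326, 19]);
translate([1987, 500, 425]) cube([75, 1326, 19]);
translate([2130, 500, 425]) cube([75, 1326, 19]);


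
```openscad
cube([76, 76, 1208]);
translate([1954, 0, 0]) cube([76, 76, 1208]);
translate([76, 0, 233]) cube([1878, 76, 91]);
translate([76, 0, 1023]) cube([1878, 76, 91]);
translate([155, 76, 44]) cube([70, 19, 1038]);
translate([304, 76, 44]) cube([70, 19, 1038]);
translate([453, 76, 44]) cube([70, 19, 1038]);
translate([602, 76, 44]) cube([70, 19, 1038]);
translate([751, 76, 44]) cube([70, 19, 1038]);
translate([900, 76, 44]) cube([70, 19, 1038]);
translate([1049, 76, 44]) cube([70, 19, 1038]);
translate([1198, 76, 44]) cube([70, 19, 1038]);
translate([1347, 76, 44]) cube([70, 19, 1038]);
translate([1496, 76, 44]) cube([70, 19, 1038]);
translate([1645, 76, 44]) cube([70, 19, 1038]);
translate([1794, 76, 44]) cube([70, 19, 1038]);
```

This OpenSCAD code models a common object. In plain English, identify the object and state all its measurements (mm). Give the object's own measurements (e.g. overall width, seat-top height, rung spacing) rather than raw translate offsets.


A fence section. Two 76×76 mm posts, 1208 mm tall, stand on the floor with a clear span of 1878 mm between their inner faces. Two horizontal rails of 76×91 mm section span the gap between the posts with their undersides at z = 233 mm and z = 1023 mm, flush with the posts' −y face. 12 pickets, each 70 mm wide, 19 mm thick and 1038 mm tall, are fixed to the +y face of the rails with their bottoms at z = 44 mm, spaced across the span with a 79 mm gap after the −x post and between neighbouring pickets, with 90 mm left before the +x post.


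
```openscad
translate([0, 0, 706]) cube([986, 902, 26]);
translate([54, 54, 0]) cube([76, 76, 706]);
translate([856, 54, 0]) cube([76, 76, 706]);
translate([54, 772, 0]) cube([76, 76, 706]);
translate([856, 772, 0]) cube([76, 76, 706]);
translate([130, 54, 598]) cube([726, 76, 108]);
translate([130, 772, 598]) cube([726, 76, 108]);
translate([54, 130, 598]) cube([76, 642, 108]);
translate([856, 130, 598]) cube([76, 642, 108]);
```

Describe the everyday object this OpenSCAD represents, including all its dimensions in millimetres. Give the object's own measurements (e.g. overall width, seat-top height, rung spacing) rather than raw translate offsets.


A table: top 986 mm (x) × 902 mm (y), 26 mm thick, upper face at z = 732 mm, on four 76×76 mm square legs, each inset 54 mm from the nearest pair of top edges from z = 0 to the bottom of the top. Four apron rails, 76 mm thick and 108 mm tall, run between adjacent legs with their top edges flush with the underside of the top and their outer faces flush with the legs' outer faces.


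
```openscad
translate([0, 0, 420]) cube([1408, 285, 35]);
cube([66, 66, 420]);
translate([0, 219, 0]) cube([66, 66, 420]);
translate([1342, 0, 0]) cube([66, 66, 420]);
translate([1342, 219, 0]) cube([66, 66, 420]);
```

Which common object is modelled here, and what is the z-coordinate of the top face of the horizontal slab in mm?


A bench. The seat-top height is 455 mm.

A long slab on four corner posts — a bench. The slab sits at z = 420 with thickness 35, so the top is 420 + 35 = 455 mm.


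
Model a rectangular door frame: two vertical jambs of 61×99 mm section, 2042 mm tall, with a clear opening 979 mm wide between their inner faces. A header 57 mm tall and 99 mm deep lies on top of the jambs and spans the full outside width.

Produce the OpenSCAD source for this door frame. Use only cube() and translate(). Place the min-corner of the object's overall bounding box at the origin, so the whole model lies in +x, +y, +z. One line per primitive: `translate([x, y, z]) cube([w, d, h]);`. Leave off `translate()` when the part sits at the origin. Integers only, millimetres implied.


cube([61, 99, 2042]);
translate([1040, 0, 0]) cube([61, 99, 2042]);
translate([0, 0, 2042]) cube([1101, 99, 57]);


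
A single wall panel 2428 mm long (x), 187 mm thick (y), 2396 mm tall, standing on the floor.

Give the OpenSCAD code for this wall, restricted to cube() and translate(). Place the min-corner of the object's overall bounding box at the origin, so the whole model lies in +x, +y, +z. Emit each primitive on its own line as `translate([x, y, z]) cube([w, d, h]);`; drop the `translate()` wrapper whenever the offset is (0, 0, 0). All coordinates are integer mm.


cube([2428, 187, 2396]);


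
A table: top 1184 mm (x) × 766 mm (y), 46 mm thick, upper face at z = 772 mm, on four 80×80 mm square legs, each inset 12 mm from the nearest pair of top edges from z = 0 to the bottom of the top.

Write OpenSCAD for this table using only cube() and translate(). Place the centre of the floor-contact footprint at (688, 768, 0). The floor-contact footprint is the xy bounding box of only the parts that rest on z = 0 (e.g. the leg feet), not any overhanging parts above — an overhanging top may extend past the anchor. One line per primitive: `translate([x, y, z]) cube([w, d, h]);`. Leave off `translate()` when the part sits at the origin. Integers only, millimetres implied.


// leg_h = 772 - 46 = 726
translate([96, 385, 726]) cube([1184, 766, 46]);
translate([108, 397, 0]) cube([80, 80, 726]);
translate([1188, 397, 0]) cube([80, 80, 726]);
translate([108, 1059, 0]) cube([80, 80, 726]);
translate([1188, 1059, 0]) cube([80, 80, 726]);


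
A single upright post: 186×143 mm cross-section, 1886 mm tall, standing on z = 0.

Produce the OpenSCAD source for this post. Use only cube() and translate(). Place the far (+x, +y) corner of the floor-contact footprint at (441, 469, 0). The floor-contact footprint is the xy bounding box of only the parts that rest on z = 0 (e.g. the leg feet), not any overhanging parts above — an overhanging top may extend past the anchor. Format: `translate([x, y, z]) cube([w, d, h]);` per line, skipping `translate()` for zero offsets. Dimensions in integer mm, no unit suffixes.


translate([255, 326, 0]) cube([186, 143, 1886]);


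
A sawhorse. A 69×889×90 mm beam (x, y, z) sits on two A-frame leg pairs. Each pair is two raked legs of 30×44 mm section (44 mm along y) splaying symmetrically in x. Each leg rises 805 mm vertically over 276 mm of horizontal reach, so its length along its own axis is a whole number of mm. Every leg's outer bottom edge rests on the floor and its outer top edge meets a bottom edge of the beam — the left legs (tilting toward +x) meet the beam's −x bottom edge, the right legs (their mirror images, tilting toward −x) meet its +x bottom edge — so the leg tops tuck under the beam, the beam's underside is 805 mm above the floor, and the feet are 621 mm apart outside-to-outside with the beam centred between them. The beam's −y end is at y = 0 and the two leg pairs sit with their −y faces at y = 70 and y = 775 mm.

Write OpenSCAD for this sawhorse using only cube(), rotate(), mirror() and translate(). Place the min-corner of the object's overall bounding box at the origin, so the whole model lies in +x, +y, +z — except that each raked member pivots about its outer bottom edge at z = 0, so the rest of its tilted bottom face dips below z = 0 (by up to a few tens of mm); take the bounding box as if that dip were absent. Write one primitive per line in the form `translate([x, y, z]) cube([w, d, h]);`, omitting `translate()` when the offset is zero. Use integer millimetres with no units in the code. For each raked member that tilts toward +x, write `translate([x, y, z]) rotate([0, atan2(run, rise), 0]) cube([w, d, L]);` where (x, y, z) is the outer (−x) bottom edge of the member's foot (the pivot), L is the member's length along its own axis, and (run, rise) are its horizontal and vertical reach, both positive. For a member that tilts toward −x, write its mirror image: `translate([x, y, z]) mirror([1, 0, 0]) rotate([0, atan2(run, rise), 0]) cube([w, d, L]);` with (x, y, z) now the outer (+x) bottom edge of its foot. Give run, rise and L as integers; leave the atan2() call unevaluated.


translate([276, 0, 805]) cube([69, 889, 90]);
translate([0, 70, 0]) rotate([0, atan2(276, 805), 0]) cube([30, 44, 851]);
translate([621, 70, 0]) mirror([1, 0, 0]) rotate([0, atan2(276, 805), 0]) cube([30, 44, 851]);
translate([0, 775, 0]) rotate([0, atan2(276, 805), 0]) cube([30, 44, 851]);
translate([621, 775, 0]) mirror([1, 0, 0]) rotate([0, atan2(276, 805), 0]) cube([30, 44, 851]);


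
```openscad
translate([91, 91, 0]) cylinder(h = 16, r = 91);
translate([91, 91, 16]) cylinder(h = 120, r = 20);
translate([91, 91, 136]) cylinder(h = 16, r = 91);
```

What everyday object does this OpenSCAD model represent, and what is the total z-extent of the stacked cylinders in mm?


A spool. The overall height is 152 mm.

Three coaxial cylinders, large–small–large — a spool. Two 16 mm flanges and a 120 mm core give 16 + 120 + 16 = 152 mm.


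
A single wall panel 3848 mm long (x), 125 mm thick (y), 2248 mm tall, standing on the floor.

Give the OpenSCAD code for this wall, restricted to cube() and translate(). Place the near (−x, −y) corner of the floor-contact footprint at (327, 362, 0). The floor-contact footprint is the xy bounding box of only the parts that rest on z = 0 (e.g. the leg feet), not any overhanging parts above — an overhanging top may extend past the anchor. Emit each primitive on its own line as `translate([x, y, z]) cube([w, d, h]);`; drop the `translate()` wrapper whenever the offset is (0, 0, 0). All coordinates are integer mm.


translate([327, 362, 0]) cube([3848, 125, 2248]);


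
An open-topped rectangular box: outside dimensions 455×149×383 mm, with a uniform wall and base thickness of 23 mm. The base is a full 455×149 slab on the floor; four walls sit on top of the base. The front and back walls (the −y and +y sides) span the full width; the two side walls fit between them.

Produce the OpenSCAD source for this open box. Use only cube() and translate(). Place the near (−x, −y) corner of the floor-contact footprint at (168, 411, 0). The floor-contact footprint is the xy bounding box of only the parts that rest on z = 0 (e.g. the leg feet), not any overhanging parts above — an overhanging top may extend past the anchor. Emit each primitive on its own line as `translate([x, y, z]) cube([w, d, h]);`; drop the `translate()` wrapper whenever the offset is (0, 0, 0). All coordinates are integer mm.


translate([168, 411, 0]) cube([455, 149, 23]);
translate([168, 411, 23]) cube([455, 23, 360]);
translate([168, 537, 23]) cube([455, 23, 360]);
translate([168, 434, 23]) cube([23, 103, 360]);
translate([600, 434, 23]) cube([23, 103, 360]);


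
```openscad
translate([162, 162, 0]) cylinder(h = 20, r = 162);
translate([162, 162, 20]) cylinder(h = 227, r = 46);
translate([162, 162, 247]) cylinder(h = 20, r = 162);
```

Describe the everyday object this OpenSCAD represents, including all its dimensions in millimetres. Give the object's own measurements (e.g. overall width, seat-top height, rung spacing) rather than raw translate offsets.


A spool: two coaxial disc flanges of radius 162 mm and thickness 20 mm, joined by a core cylinder of radius 46 mm and height 227 mm. The lower flange rests on z = 0 and the three cylinders share a vertical axis.


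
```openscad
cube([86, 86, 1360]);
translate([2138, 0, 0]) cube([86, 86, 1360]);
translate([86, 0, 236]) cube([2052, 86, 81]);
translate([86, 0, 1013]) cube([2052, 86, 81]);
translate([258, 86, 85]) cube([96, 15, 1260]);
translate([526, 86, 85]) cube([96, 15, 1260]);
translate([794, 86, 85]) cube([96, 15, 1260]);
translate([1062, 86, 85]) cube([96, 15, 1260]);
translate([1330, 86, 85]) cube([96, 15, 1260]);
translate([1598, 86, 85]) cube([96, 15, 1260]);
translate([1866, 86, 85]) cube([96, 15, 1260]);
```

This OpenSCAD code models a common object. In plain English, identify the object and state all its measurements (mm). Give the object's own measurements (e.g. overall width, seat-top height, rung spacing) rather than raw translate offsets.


A fence section. Two 86×86 mm posts, 1360 mm tall, stand on the floor with a clear span of 2052 mm between their inner faces. Two horizontal rails of 86×81 mm section span the gap between the posts with their undersides at z = 236 mm and z = 1013 mm, flush with the posts' −y face. 7 pickets, each 96 mm wide, 15 mm thick and 1260 mm tall, are fixed to the +y face of the rails with their bottoms at z = 85 mm, spaced across the span with a 172 mm gap after the −x post and between neighbouring pickets, with 176 mm left before the +x post.


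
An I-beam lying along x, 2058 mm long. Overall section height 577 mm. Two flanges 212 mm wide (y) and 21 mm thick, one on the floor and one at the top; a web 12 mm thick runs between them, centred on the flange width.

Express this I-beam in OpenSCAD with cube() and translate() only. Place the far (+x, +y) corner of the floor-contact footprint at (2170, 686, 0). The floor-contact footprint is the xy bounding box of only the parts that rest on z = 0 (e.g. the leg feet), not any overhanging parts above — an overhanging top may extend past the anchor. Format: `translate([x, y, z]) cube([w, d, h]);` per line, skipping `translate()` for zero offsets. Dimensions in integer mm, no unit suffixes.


translate([112, 474, 0]) cube([2058, 212, 21]);
translate([112, 574, 21]) cube([2058, 12, 535]);
translate([112, 474, 556]) cube([2058, 212, 21]);


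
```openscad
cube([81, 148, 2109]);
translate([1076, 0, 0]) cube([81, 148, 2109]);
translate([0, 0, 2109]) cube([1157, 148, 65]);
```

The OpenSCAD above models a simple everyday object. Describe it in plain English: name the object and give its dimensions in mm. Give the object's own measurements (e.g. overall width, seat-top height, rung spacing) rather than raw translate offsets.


A door frame. The clear opening is 995 mm wide and 2109 mm high. Two 81 mm wide jambs, 148 mm deep, stand either side of the opening from the floor to the top of the opening. A 65 mm thick head sits across the top of both jambs, spanning the full outside width of the frame.


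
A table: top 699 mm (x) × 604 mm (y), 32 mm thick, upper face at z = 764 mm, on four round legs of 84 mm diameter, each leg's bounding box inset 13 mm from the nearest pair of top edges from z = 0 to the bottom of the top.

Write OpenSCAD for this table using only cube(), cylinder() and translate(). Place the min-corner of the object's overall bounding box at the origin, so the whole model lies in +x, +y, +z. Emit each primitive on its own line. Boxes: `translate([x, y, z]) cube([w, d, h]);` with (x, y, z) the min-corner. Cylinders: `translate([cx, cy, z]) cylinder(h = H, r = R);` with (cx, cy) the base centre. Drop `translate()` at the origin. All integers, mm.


translate([0, 0, 732]) cube([699, 604, 32]);
translate([55, 55, 0]) cylinder(h = 732, r = 42);
translate([644, 55, 0]) cylinder(h = 732, r = 42);
translate([55, 549, 0]) cylinder(h = 732, r = 42);
translate([644, 549, 0]) cylinder(h = 732, r = 42);


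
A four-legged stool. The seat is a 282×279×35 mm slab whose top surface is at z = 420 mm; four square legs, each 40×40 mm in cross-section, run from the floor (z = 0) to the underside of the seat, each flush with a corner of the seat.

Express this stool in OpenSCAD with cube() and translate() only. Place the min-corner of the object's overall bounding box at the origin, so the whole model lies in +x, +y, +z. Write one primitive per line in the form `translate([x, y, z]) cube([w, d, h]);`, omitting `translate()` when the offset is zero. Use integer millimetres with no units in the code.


translate([0, 0, 385]) cube([282, 279, 35]);
cube([40, 40, 385]);
translate([242, 0, 0]) cube([40, 40, 385]);
translate([0, 239, 0]) cube([40, 40, 385]);
translate([242, 239, 0]) cube([40, 40, 385]);


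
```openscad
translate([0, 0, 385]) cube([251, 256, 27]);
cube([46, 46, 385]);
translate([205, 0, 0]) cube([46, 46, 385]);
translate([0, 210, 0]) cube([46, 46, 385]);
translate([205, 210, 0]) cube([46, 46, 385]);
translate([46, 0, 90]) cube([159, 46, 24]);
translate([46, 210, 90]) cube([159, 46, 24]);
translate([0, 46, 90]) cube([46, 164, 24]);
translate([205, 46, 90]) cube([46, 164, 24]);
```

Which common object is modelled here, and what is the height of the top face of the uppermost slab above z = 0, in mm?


A stool. The seat height is 412 mm.

A 251×256×27 slab at z = 385 on four corner posts — a stool. The seat top is 385 + 27 = 412 mm.


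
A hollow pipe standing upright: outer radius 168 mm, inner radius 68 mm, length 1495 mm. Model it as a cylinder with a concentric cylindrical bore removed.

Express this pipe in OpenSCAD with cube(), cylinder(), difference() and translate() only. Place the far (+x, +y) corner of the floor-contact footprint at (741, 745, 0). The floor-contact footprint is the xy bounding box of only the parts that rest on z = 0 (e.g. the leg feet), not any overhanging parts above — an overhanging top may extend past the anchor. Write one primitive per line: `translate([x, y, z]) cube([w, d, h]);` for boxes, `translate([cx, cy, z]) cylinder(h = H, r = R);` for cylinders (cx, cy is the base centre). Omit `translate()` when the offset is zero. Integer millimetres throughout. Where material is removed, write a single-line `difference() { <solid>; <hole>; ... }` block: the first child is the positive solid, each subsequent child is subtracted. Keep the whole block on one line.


difference() { translate([573, 577, 0]) cylinder(h = 1495, r = 168); translate([573, 577, 0]) cylinder(h = 1495, r = 68); }


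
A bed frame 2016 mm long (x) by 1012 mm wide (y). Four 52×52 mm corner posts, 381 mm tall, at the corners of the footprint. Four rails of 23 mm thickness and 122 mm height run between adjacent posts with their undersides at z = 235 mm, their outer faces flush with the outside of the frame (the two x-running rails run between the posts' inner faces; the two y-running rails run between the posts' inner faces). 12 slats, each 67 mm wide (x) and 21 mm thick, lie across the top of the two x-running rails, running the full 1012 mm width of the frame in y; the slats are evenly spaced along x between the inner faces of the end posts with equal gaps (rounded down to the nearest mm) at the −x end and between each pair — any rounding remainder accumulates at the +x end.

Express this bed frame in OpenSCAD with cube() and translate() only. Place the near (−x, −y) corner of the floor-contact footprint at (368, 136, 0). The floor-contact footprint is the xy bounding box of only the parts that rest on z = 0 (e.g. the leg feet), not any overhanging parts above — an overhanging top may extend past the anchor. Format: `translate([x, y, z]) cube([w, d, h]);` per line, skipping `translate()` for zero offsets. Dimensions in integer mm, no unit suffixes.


// slat z = rail_z + rail_h = 235 + 122 = 357
// slat gap = ⌊(1912 − 12·67) / 13⌋ = 85
translate([368, 136, 0]) cube([52, 52, 381]);
translate([368, 1096, 0]) cube([52, 52, 381]);
translate([2332, 136, 0]) cube([52, 52, 381]);
translate([2332, 1096, 0]) cube([52, 52, 381]);
translate([420, 136, 235]) cube([1912, 23, 122]);
translate([420, 1125, 235]) cube([1912, 23, 122]);
translate([368, 188, 235]) cube([23, 908, 122]);
translate([2361, 188, 235]) cube([23, 908, 122]);
translate([505, 136, 357]) cube([67, 1012, 21]);
translate([657, 136, 357]) cube([67, 1012, 21]);
translate([809, 136, 357]) cube([67, 1012, 21]);
translate([961, 136, 357]) cube([67, 1012, 21]);
translate([1113, 136, 357]) cube([67, 1012, 21]);
translate([1265, 136, 357]) cube([67, 1012, 21]);
translate([1417, 136, 357]) cube([67, 1012, 21]);
translate([1569, 136, 357]) cube([67, 1012, 21]);
translate([1721, 136, 357]) cube([67, 1012, 21]);
translate([1873, 136, 357]) cube([67, 1012, 21]);
translate([2025, 136, 357]) cube([67, 1012, 21]);
translate([2177, 136, 357]) cube([67, 1012, 21]);


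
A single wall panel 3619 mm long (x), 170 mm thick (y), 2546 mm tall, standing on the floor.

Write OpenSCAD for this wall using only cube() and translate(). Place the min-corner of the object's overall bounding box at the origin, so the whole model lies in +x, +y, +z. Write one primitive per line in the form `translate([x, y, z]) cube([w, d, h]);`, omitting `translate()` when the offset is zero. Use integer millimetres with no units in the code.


cube([3619, 170, 2546]);


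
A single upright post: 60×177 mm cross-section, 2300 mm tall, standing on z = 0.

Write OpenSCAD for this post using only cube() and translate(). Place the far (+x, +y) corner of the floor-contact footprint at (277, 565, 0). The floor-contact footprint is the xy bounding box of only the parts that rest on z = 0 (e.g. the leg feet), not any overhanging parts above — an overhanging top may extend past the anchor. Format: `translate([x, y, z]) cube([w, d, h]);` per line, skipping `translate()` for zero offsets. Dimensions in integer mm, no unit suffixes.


translate([217, 388, 0]) cube([60, 177, 2300]);


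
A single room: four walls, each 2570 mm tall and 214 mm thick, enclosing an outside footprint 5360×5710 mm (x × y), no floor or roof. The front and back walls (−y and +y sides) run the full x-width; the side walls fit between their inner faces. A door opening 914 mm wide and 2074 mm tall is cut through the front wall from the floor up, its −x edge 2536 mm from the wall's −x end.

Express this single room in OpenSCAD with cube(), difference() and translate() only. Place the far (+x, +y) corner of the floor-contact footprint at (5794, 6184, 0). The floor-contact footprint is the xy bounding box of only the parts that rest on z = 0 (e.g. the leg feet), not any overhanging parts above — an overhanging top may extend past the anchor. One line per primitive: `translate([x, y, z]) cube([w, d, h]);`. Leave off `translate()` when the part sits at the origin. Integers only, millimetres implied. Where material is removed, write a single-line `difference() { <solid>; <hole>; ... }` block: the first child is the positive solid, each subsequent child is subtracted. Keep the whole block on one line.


difference() { translate([434, 474, 0]) cube([5360, 214, 2570]); translate([2970, 474, 0]) cube([914, 214, 2074]); }
translate([434, 5970, 0]) cube([5360, 214, 2570]);
translate([434, 688, 0]) cube([214, 5282, 2570]);
translate([5580, 688, 0]) cube([214, 5282, 2570]);


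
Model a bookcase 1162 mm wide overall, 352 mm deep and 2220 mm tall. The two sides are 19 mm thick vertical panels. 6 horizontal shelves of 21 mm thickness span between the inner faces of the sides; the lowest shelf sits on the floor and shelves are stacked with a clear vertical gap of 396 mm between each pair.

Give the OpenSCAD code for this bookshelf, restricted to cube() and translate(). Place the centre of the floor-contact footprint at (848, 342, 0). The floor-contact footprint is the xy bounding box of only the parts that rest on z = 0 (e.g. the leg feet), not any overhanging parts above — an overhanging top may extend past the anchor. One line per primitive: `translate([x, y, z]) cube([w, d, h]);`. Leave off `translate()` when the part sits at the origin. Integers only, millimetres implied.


translate([267, 166, 0]) cube([19, 352, 2220]);
translate([1410, 166, 0]) cube([19, 352, 2220]);
translate([286, 166, 0]) cube([1124, 352, 21]);
translate([286, 166, 417]) cube([1124, 352, 21]);
translate([286, 166, 834]) cube([1124, 352, 21]);
translate([286, 166, 1251]) cube([1124, 352, 21]);
translate([286, 166, 1668]) cube([1124, 352, 21]);
translate([286, 166, 2085]) cube([1124, 352, 21]);


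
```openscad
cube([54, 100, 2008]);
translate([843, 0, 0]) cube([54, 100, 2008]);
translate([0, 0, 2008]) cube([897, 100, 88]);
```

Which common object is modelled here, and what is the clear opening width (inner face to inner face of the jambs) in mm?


A door frame. The clear opening width is 789 mm.

Two 2008 mm tall posts with a header on top — a door frame. The left jamb is 54 mm wide at x = 0; the right jamb starts at x = 843. The clear opening is 843 − 54 = 789 mm.


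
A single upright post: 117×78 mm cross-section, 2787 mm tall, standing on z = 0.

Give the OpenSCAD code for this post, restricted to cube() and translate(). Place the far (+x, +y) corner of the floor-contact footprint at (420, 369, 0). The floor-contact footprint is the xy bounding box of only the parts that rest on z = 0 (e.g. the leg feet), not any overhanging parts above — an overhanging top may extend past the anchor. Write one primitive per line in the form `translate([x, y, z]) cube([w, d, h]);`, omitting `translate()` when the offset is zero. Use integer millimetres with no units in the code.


translate([303, 291, 0]) cube([117, 78, 2787]);


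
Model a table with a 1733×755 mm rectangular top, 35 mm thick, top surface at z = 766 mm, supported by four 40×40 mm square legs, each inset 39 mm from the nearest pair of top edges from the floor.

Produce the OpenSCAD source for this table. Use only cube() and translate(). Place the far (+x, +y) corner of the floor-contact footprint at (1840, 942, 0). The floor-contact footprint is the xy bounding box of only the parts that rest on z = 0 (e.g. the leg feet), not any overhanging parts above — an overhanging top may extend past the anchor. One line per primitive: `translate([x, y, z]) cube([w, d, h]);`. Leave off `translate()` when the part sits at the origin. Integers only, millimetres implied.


// leg_h = 766 - 35 = 731
translate([146, 226, 731]) cube([1733, 755, 35]);
translate([185, 265, 0]) cube([40, 40, 731]);
translate([1800, 265, 0]) cube([40, 40, 731]);
translate([185, 902, 0]) cube([40, 40, 731]);
translate([1800, 902, 0]) cube([40, 40, 731]);


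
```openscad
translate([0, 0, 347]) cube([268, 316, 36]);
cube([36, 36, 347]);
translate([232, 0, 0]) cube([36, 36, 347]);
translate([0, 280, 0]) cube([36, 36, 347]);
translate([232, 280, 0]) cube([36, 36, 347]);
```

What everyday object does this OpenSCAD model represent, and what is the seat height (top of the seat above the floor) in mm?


A stool. The seat height is 383 mm.

A 268×316×36 slab at z = 347 on four corner posts — a stool. The seat top is 347 + 36 = 383 mm.


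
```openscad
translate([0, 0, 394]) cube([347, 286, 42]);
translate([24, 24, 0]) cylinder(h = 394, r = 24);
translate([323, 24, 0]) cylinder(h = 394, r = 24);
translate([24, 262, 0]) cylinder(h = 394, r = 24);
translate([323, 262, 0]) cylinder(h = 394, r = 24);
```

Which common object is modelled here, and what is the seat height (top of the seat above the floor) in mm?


A stool. The seat height is 436 mm.

A 347×286×42 slab at z = 394 on four corner cylinders — a stool. The seat top is 394 + 42 = 436 mm.


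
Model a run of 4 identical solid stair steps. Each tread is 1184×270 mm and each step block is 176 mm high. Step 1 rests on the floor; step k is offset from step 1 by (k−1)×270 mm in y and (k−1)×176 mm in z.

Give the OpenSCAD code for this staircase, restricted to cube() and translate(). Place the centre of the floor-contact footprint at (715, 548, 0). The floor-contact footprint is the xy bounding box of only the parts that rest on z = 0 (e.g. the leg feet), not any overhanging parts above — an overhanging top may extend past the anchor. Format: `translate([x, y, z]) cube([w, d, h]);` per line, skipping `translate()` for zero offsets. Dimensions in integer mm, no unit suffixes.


translate([123, 413, 0]) cube([1184, 270, 176]);
translate([123, 683, 176]) cube([1184, 270, 176]);
translate([123, 953, 352]) cube([1184, 270, 176]);
translate([123, 1223, 528]) cube([1184, 270, 176]);


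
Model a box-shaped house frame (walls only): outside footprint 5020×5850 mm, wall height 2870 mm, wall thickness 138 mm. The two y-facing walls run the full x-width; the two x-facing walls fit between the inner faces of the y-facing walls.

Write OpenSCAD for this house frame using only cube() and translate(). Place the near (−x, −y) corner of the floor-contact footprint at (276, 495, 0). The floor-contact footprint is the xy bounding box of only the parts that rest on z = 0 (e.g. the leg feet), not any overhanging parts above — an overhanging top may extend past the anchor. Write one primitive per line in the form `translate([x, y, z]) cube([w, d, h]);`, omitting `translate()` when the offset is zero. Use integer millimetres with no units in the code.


translate([276, 495, 0]) cube([5020, 138, 2870]);
translate([276, 6207, 0]) cube([5020, 138, 2870]);
translate([276, 633, 0]) cube([138, 5574, 2870]);
translate([5158, 633, 0]) cube([138, 5574, 2870]);


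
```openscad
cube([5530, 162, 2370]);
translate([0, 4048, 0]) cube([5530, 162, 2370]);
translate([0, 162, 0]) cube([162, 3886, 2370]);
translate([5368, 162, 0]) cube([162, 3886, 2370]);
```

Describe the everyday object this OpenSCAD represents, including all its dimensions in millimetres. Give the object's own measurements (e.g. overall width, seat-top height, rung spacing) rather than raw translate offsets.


The wall frame of a small rectangular building: four walls, each 2370 mm tall and 162 mm thick, enclosing a footprint 5530 mm (x) by 4210 mm (y) outside-to-outside, with no floor or roof. The front and back walls (the −y and +y sides) span the full width; the two side walls fit between them.
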